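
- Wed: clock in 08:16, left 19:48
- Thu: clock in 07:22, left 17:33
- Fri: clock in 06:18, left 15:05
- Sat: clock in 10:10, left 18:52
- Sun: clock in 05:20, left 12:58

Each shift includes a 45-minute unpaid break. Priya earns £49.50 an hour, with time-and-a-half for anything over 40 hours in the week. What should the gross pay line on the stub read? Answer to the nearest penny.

£2208.94

Wed: 08:16–19:48 = 11 h 32 min; less 45 min break → 10 h 47 min
Thu: 07:22–17:33 = 10 h 11 min; less 45 min break → 9 h 26 min
Fri: 06:18–15:05 = 8 h 47 min; less 45 min break → 8 h 2 min
Sat: 10:10–18:52 = 8 h 42 min; less 45 min break → 7 h 57 min
Sun: 05:20–12:58 = 7 h 38 min; less 45 min break → 6 h 53 min
Total worked: 43 h 5 min = 2585 min.
Regular 40 h 0 min = 2400 min at £49.50/h; overtime 3 h 5 min = 185 min at £74.25/h.
Pay = (2400 × £49.50 + 185 × £74.25) ÷ 60 = £2208.94.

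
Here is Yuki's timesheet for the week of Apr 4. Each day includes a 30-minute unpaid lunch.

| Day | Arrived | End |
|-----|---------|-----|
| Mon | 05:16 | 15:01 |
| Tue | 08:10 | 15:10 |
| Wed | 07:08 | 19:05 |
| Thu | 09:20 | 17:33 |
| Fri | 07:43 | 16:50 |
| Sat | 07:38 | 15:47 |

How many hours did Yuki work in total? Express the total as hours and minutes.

51 h 11 min

Mon: 05:16–15:01 = 9 h 45 min; less 30 min break → 9 h 15 min
Tue: 08:10–15:10 = 7 h 0 min; less 30 min break → 6 h 30 min
Wed: 07:08–19:05 = 11 h 57 min; less 30 min break → 11 h 27 min
Thu: 09:20–17:33 = 8 h 13 min; less 30 min break → 7 h 43 min
Fri: 07:43–16:50 = 9 h 7 min; less 30 min break → 8 h 37 min
Sat: 07:38–15:47 = 8 h 9 min; less 30 min break → 7 h 39 min
Total: 9 h 15 min + 6 h 30 min + 11 h 27 min + 7 h 43 min + 8 h 37 min + 7 h 39 min = 51 h 11 min.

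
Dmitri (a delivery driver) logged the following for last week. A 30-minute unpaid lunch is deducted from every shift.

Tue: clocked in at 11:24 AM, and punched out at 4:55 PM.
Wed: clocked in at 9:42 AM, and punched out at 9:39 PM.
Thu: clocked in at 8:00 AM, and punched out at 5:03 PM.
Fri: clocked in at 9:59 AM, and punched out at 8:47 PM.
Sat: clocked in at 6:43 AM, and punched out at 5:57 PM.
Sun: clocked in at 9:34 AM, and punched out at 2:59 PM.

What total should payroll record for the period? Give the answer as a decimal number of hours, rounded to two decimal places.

50.97 hours

Tue: 11:24 AM–4:55 PM = 5 h 31 min; less 30 min break → 5 h 1 min
Wed: 9:42 AM–9:39 PM = 11 h 57 min; less 30 min break → 11 h 27 min
Thu: 8:00 AM–5:03 PM = 9 h 3 min; less 30 min break → 8 h 33 min
Fri: 9:59 AM–8:47 PM = 10 h 48 min; less 30 min break → 10 h 18 min
Sat: 6:43 AM–5:57 PM = 11 h 14 min; less 30 min break → 10 h 44 min
Sun: 9:34 AM–2:59 PM = 5 h 25 min; less 30 min break → 4 h 55 min
Total: 5 h 1 min + 11 h 27 min + 8 h 33 min + 10 h 18 min + 10 h 44 min + 4 h 55 min = 50 h 58 min.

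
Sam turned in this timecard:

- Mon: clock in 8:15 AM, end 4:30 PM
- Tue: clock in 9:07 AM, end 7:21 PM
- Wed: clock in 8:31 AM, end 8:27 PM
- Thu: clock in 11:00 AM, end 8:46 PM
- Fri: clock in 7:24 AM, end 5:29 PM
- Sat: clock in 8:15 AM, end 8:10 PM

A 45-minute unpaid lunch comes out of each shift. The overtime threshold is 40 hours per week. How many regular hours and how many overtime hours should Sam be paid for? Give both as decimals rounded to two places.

Mon: 8:15 AM–4:30 PM = 8 h 15 min; less 45 min break → 7 h 30 min
Tue: 9:07 AM–7:21 PM = 10 h 14 min; less 45 min break → 9 h 29 min
Wed: 8:31 AM–8:27 PM = 11 h 56 min; less 45 min break → 11 h 11 min
Thu: 11:00 AM–8:46 PM = 9 h 46 min; less 45 min break → 9 h 1 min
Fri: 7:24 AM–5:29 PM = 10 h 5 min; less 45 min break → 9 h 20 min
Sat: 8:15 AM–8:10 PM = 11 h 55 min; less 45 min break → 11 h 10 min
Total worked: 57 h 41 min = 57.68 h.
Threshold 40 h → overtime 17 h 41 min, regular 40 h 0 min.

Regular 40.00 hours, overtime 17.68 hours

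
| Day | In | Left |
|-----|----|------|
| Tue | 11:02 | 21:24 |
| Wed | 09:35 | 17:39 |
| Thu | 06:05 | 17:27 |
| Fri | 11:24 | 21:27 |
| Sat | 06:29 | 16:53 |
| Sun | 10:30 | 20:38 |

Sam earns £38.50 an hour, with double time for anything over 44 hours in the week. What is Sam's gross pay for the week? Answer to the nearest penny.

Tue: 11:02–21:24 = 10 h 22 min
Wed: 09:35–17:39 = 8 h 4 min
Thu: 06:05–17:27 = 11 h 22 min
Fri: 11:24–21:27 = 10 h 3 min
Sat: 06:29–16:53 = 10 h 24 min
Sun: 10:30–20:38 = 10 h 8 min
Total worked: 60 h 23 min = 3623 min.
Regular 44 h 0 min = 2640 min at £38.50/h; overtime 16 h 23 min = 983 min at £77.00/h.
Pay = (2640 × £38.50 + 983 × £77.00) ÷ 60 = £2955.52.

£2955.52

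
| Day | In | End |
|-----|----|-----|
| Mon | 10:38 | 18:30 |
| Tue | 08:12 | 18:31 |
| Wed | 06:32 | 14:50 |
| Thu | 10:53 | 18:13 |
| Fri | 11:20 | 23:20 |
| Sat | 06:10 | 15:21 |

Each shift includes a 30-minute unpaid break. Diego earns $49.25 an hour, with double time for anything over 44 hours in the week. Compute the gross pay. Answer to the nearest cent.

$2955.00

Mon: 10:38–18:30 = 7 h 52 min; less 30 min break → 7 h 22 min
Tue: 08:12–18:31 = 10 h 19 min; less 30 min break → 9 h 49 min
Wed: 06:32–14:50 = 8 h 18 min; less 30 min break → 7 h 48 min
Thu: 10:53–18:13 = 7 h 20 min; less 30 min break → 6 h 50 min
Fri: 11:20–23:20 = 12 h 0 min; less 30 min break → 11 h 30 min
Sat: 06:10–15:21 = 9 h 11 min; less 30 min break → 8 h 41 min
Total worked: 52 h 0 min = 3120 min.
Regular 44 h 0 min = 2640 min at $49.25/h; overtime 8 h 0 min = 480 min at $98.50/h.
Pay = (2640 × $49.25 + 480 × $98.50) ÷ 60 = $2955.00.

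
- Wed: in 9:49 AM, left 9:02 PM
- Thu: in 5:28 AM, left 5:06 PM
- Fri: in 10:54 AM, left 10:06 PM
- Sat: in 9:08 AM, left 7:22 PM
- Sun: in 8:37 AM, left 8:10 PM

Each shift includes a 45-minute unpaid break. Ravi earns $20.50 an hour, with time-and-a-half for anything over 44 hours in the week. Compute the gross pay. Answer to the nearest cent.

$1150.56

Wed: 9:49 AM–9:02 PM = 11 h 13 min; less 45 min break → 10 h 28 min
Thu: 5:28 AM–5:06 PM = 11 h 38 min; less 45 min break → 10 h 53 min
Fri: 10:54 AM–10:06 PM = 11 h 12 min; less 45 min break → 10 h 27 min
Sat: 9:08 AM–7:22 PM = 10 h 14 min; less 45 min break → 9 h 29 min
Sun: 8:37 AM–8:10 PM = 11 h 33 min; less 45 min break → 10 h 48 min
Total worked: 52 h 5 min = 3125 min.
Regular 44 h 0 min = 2640 min at $20.50/h; overtime 8 h 5 min = 485 min at $30.75/h.
Pay = (2640 × $20.50 + 485 × $30.75) ÷ 60 = $1150.56.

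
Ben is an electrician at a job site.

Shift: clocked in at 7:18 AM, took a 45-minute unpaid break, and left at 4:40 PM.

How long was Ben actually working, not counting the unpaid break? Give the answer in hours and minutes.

Shift: 7:18 AM–4:40 PM = 9 h 22 min; less 45 min break → 8 h 37 min

8 h 37 min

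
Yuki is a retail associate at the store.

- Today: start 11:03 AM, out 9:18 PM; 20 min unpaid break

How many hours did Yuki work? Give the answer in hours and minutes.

9 h 55 min

Today: 11:03 AM–9:18 PM = 10 h 15 min; less 20 min break → 9 h 55 min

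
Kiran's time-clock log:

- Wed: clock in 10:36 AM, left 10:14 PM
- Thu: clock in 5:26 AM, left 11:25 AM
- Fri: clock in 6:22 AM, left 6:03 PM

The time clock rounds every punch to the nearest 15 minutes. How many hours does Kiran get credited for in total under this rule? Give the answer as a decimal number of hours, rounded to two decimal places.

29.50 hours

Wed: in 10:36 AM→10:30 AM, out 10:14 PM→10:15 PM; 11 h 45 min
Thu: in 5:26 AM→5:30 AM, out 11:25 AM→11:30 AM; 6 h 0 min
Fri: in 6:22 AM→6:15 AM, out 6:03 PM→6:00 PM; 11 h 45 min
Total credited: 29 h 30 min.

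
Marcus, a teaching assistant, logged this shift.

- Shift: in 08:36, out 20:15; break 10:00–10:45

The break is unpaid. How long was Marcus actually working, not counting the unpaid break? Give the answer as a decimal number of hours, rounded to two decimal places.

Shift: 08:36–20:15 = 11 h 39 min; less 45 min break → 10 h 54 min

10.90 hours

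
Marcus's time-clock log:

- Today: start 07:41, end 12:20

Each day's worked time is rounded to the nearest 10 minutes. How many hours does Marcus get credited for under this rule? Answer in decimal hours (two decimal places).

Today: 07:41–12:20 = 4 h 39 min → rounds to 4 h 40 min

4.67 hours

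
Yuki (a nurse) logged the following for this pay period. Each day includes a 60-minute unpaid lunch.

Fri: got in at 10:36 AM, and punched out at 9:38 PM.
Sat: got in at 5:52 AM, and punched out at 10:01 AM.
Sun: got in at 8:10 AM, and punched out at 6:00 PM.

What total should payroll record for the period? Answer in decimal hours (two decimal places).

Fri: 10:36 AM–9:38 PM = 11 h 2 min; less 60 min break → 10 h 2 min
Sat: 5:52 AM–10:01 AM = 4 h 9 min; less 60 min break → 3 h 9 min
Sun: 8:10 AM–6:00 PM = 9 h 50 min; less 60 min break → 8 h 50 min
Total: 10 h 2 min + 3 h 9 min + 8 h 50 min = 22 h 1 min.

22.02 hours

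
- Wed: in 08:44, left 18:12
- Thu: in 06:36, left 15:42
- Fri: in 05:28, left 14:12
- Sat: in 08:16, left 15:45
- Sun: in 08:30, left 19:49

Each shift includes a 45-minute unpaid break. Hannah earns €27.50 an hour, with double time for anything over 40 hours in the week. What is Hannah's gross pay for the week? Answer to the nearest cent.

€1229.25

Wed: 08:44–18:12 = 9 h 28 min; less 45 min break → 8 h 43 min
Thu: 06:36–15:42 = 9 h 6 min; less 45 min break → 8 h 21 min
Fri: 05:28–14:12 = 8 h 44 min; less 45 min break → 7 h 59 min
Sat: 08:16–15:45 = 7 h 29 min; less 45 min break → 6 h 44 min
Sun: 08:30–19:49 = 11 h 19 min; less 45 min break → 10 h 34 min
Total worked: 42 h 21 min = 2541 min.
Regular 40 h 0 min = 2400 min at €27.50/h; overtime 2 h 21 min = 141 min at €55.00/h.
Pay = (2400 × €27.50 + 141 × €55.00) ÷ 60 = €1229.25.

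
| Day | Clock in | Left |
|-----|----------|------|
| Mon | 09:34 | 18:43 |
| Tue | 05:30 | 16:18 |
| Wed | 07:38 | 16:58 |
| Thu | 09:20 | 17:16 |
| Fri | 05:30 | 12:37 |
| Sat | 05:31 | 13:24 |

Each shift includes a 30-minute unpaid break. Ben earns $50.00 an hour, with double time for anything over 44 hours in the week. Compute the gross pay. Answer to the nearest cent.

$2721.67

Mon: 09:34–18:43 = 9 h 9 min; less 30 min break → 8 h 39 min
Tue: 05:30–16:18 = 10 h 48 min; less 30 min break → 10 h 18 min
Wed: 07:38–16:58 = 9 h 20 min; less 30 min break → 8 h 50 min
Thu: 09:20–17:16 = 7 h 56 min; less 30 min break → 7 h 26 min
Fri: 05:30–12:37 = 7 h 7 min; less 30 min break → 6 h 37 min
Sat: 05:31–13:24 = 7 h 53 min; less 30 min break → 7 h 23 min
Total worked: 49 h 13 min = 2953 min.
Regular 44 h 0 min = 2640 min at $50.00/h; overtime 5 h 13 min = 313 min at $100.00/h.
Pay = (2640 × $50.00 + 313 × $100.00) ÷ 60 = $2721.67.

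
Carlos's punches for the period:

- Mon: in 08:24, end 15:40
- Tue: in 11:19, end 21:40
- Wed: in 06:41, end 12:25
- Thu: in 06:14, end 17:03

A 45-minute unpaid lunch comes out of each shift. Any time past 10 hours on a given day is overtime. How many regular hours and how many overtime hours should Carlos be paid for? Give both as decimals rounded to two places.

Mon: 08:24–15:40 = 7 h 16 min; less 45 min break → 6 h 31 min
Tue: 11:19–21:40 = 10 h 21 min; less 45 min break → 9 h 36 min
Wed: 06:41–12:25 = 5 h 44 min; less 45 min break → 4 h 59 min
Thu: 06:14–17:03 = 10 h 49 min; less 45 min break → 10 h 4 min
Mon reg 6 h 31 min / OT 0 h 0 min; Tue reg 9 h 36 min / OT 0 h 0 min; Wed reg 4 h 59 min / OT 0 h 0 min; Thu reg 10 h 0 min / OT 0 h 4 min.
Totals: regular 31 h 6 min, overtime 0 h 4 min.

Regular 31.10 hours, overtime 0.07 hours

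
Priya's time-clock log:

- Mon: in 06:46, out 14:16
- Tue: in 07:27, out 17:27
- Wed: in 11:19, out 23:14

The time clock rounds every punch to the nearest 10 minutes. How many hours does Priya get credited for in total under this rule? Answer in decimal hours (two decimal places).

29.33 hours

Mon: in 06:46→06:50, out 14:16→14:20; 7 h 30 min
Tue: in 07:27→07:30, out 17:27→17:30; 10 h 0 min
Wed: in 11:19→11:20, out 23:14→23:10; 11 h 50 min
Total credited: 29 h 20 min.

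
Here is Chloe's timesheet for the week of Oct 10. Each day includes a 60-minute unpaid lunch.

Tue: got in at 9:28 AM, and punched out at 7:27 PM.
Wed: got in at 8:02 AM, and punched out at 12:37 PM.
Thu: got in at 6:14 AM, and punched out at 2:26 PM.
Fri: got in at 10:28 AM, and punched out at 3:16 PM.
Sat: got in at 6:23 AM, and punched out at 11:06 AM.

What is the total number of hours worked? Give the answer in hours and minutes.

27 h 17 min

Tue: 9:28 AM–7:27 PM = 9 h 59 min; less 60 min break → 8 h 59 min
Wed: 8:02 AM–12:37 PM = 4 h 35 min; less 60 min break → 3 h 35 min
Thu: 6:14 AM–2:26 PM = 8 h 12 min; less 60 min break → 7 h 12 min
Fri: 10:28 AM–3:16 PM = 4 h 48 min; less 60 min break → 3 h 48 min
Sat: 6:23 AM–11:06 AM = 4 h 43 min; less 60 min break → 3 h 43 min
Total: 8 h 59 min + 3 h 35 min + 7 h 12 min + 3 h 48 min + 3 h 43 min = 27 h 17 min.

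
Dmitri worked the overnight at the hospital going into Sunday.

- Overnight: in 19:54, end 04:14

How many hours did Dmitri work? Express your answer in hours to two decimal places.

8.33 hours

Overnight: 19:54 → midnight = 4 h 6 min; midnight → 04:14 = 4 h 14 min; span 8 h 20 min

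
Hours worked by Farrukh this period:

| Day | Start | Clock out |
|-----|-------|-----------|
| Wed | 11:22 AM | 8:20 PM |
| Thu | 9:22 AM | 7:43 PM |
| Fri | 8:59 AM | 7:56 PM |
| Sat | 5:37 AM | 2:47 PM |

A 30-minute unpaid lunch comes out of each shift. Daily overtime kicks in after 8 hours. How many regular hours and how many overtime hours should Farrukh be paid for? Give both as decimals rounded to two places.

Regular 32.00 hours, overtime 5.43 hours

Wed: 11:22 AM–8:20 PM = 8 h 58 min; less 30 min break → 8 h 28 min
Thu: 9:22 AM–7:43 PM = 10 h 21 min; less 30 min break → 9 h 51 min
Fri: 8:59 AM–7:56 PM = 10 h 57 min; less 30 min break → 10 h 27 min
Sat: 5:37 AM–2:47 PM = 9 h 10 min; less 30 min break → 8 h 40 min
Wed reg 8 h 0 min / OT 0 h 28 min; Thu reg 8 h 0 min / OT 1 h 51 min; Fri reg 8 h 0 min / OT 2 h 27 min; Sat reg 8 h 0 min / OT 0 h 40 min.
Totals: regular 32 h 0 min, overtime 5 h 26 min.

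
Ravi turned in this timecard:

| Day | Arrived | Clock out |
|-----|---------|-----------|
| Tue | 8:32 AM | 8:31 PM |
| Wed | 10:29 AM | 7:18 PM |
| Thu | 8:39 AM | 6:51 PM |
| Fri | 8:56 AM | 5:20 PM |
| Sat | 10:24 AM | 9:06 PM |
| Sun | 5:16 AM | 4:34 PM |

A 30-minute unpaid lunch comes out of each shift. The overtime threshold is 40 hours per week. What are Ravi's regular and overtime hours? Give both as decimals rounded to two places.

Regular 40.00 hours, overtime 18.40 hours

Tue: 8:32 AM–8:31 PM = 11 h 59 min; less 30 min break → 11 h 29 min
Wed: 10:29 AM–7:18 PM = 8 h 49 min; less 30 min break → 8 h 19 min
Thu: 8:39 AM–6:51 PM = 10 h 12 min; less 30 min break → 9 h 42 min
Fri: 8:56 AM–5:20 PM = 8 h 24 min; less 30 min break → 7 h 54 min
Sat: 10:24 AM–9:06 PM = 10 h 42 min; less 30 min break → 10 h 12 min
Sun: 5:16 AM–4:34 PM = 11 h 18 min; less 30 min break → 10 h 48 min
Total worked: 58 h 24 min = 58.40 h.
Threshold 40 h → overtime 18 h 24 min, regular 40 h 0 min.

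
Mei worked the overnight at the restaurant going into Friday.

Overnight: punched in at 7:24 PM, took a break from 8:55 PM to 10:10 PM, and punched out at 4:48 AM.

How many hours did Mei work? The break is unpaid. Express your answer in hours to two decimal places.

8.15 hours

Overnight: 7:24 PM → midnight = 4 h 36 min; midnight → 4:48 AM = 4 h 48 min; span 9 h 24 min; less 75 min break → 8 h 9 min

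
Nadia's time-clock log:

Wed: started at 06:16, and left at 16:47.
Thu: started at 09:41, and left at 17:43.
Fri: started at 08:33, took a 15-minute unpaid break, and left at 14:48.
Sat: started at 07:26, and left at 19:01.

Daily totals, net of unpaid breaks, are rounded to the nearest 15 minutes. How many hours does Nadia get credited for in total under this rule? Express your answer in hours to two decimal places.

36.00 hours

Wed: 06:16–16:47 = 10 h 31 min → rounds to 10 h 30 min
Thu: 09:41–17:43 = 8 h 2 min → rounds to 8 h 0 min
Fri: 08:33–14:48 = 6 h 15 min − 15 min = 6 h 0 min → rounds to 6 h 0 min
Sat: 07:26–19:01 = 11 h 35 min → rounds to 11 h 30 min
Total credited: 36 h 0 min.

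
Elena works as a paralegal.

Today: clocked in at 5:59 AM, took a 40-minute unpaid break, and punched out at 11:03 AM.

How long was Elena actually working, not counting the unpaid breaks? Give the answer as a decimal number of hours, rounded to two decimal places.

4.40 hours

Today: 5:59 AM–11:03 AM = 5 h 4 min; less 40 min break → 4 h 24 min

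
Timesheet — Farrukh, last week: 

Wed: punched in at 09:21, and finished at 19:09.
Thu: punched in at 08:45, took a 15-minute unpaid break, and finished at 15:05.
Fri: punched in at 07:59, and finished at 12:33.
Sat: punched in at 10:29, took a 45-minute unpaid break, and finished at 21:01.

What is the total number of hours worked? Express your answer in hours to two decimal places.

Wed: 09:21–19:09 = 9 h 48 min
Thu: 08:45–15:05 = 6 h 20 min; less 15 min break → 6 h 5 min
Fri: 07:59–12:33 = 4 h 34 min
Sat: 10:29–21:01 = 10 h 32 min; less 45 min break → 9 h 47 min
Total: 9 h 48 min + 6 h 5 min + 4 h 34 min + 9 h 47 min = 30 h 14 min.

30.23 hours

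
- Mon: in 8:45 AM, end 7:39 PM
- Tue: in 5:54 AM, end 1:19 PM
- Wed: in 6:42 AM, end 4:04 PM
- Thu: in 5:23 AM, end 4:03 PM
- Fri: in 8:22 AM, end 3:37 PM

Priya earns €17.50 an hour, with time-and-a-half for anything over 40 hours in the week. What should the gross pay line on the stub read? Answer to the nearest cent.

Mon: 8:45 AM–7:39 PM = 10 h 54 min
Tue: 5:54 AM–1:19 PM = 7 h 25 min
Wed: 6:42 AM–4:04 PM = 9 h 22 min
Thu: 5:23 AM–4:03 PM = 10 h 40 min
Fri: 8:22 AM–3:37 PM = 7 h 15 min
Total worked: 45 h 36 min = 2736 min.
Regular 40 h 0 min = 2400 min at €17.50/h; overtime 5 h 36 min = 336 min at €26.25/h.
Pay = (2400 × €17.50 + 336 × €26.25) ÷ 60 = €847.00.

€847.00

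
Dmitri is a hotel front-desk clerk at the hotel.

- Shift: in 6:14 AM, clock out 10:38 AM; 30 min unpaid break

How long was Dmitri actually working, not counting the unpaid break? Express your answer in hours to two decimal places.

Shift: 6:14 AM–10:38 AM = 4 h 24 min; less 30 min break → 3 h 54 min

3.90 hours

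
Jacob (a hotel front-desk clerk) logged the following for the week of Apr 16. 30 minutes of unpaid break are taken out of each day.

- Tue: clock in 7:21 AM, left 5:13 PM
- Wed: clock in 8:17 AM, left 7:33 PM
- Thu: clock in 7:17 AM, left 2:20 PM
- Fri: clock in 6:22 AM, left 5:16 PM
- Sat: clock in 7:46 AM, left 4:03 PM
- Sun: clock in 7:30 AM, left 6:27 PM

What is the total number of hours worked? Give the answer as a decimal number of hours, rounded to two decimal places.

Tue: 7:21 AM–5:13 PM = 9 h 52 min; less 30 min break → 9 h 22 min
Wed: 8:17 AM–7:33 PM = 11 h 16 min; less 30 min break → 10 h 46 min
Thu: 7:17 AM–2:20 PM = 7 h 3 min; less 30 min break → 6 h 33 min
Fri: 6:22 AM–5:16 PM = 10 h 54 min; less 30 min break → 10 h 24 min
Sat: 7:46 AM–4:03 PM = 8 h 17 min; less 30 min break → 7 h 47 min
Sun: 7:30 AM–6:27 PM = 10 h 57 min; less 30 min break → 10 h 27 min
Total: 9 h 22 min + 10 h 46 min + 6 h 33 min + 10 h 24 min + 7 h 47 min + 10 h 27 min = 55 h 19 min.

55.32 hours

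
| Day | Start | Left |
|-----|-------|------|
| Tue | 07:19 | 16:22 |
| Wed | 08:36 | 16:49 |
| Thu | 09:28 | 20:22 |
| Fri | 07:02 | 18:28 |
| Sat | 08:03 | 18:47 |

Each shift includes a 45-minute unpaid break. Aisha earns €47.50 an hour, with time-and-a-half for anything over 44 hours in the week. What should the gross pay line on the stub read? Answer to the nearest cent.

Tue: 07:19–16:22 = 9 h 3 min; less 45 min break → 8 h 18 min
Wed: 08:36–16:49 = 8 h 13 min; less 45 min break → 7 h 28 min
Thu: 09:28–20:22 = 10 h 54 min; less 45 min break → 10 h 9 min
Fri: 07:02–18:28 = 11 h 26 min; less 45 min break → 10 h 41 min
Sat: 08:03–18:47 = 10 h 44 min; less 45 min break → 9 h 59 min
Total worked: 46 h 35 min = 2795 min.
Regular 44 h 0 min = 2640 min at €47.50/h; overtime 2 h 35 min = 155 min at €71.25/h.
Pay = (2640 × €47.50 + 155 × €71.25) ÷ 60 = €2274.06.

€2274.06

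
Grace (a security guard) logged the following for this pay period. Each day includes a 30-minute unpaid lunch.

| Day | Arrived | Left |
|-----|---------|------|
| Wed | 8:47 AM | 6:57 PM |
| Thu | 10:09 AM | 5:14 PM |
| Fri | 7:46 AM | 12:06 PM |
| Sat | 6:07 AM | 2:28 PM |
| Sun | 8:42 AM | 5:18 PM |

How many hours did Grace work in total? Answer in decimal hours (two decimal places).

36.03 hours

Wed: 8:47 AM–6:57 PM = 10 h 10 min; less 30 min break → 9 h 40 min
Thu: 10:09 AM–5:14 PM = 7 h 5 min; less 30 min break → 6 h 35 min
Fri: 7:46 AM–12:06 PM = 4 h 20 min; less 30 min break → 3 h 50 min
Sat: 6:07 AM–2:28 PM = 8 h 21 min; less 30 min break → 7 h 51 min
Sun: 8:42 AM–5:18 PM = 8 h 36 min; less 30 min break → 8 h 6 min
Total: 9 h 40 min + 6 h 35 min + 3 h 50 min + 7 h 51 min + 8 h 6 min = 36 h 2 min.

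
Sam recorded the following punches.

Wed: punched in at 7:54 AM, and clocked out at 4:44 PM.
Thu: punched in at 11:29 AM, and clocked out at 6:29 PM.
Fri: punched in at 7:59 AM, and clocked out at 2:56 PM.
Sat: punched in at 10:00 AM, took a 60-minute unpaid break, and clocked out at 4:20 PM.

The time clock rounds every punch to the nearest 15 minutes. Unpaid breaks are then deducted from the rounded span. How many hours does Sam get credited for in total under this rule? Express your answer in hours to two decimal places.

28.00 hours

Wed: in 7:54 AM→8:00 AM, out 4:44 PM→4:45 PM; 8 h 45 min
Thu: in 11:29 AM→11:30 AM, out 6:29 PM→6:30 PM; 7 h 0 min
Fri: in 7:59 AM→8:00 AM, out 2:56 PM→3:00 PM; 7 h 0 min
Sat: in 10:00 AM→10:00 AM, out 4:20 PM→4:15 PM; 6 h 15 min − 60 min = 5 h 15 min
Total credited: 28 h 0 min.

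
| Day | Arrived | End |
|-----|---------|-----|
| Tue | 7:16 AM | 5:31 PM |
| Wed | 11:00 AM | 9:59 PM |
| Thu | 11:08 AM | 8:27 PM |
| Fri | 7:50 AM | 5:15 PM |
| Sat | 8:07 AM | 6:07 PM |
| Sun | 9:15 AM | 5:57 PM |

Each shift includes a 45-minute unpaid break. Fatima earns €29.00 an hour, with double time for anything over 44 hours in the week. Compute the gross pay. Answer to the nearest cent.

Tue: 7:16 AM–5:31 PM = 10 h 15 min; less 45 min break → 9 h 30 min
Wed: 11:00 AM–9:59 PM = 10 h 59 min; less 45 min break → 10 h 14 min
Thu: 11:08 AM–8:27 PM = 9 h 19 min; less 45 min break → 8 h 34 min
Fri: 7:50 AM–5:15 PM = 9 h 25 min; less 45 min break → 8 h 40 min
Sat: 8:07 AM–6:07 PM = 10 h 0 min; less 45 min break → 9 h 15 min
Sun: 9:15 AM–5:57 PM = 8 h 42 min; less 45 min break → 7 h 57 min
Total worked: 54 h 10 min = 3250 min.
Regular 44 h 0 min = 2640 min at €29.00/h; overtime 10 h 10 min = 610 min at €58.00/h.
Pay = (2640 × €29.00 + 610 × €58.00) ÷ 60 = €1865.67.

€1865.67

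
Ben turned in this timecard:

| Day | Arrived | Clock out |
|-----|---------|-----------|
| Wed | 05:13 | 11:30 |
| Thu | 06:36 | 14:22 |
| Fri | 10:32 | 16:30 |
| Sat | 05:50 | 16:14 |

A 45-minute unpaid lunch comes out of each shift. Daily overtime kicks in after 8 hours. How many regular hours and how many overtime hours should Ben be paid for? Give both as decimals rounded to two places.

Regular 25.77 hours, overtime 1.65 hours

Wed: 05:13–11:30 = 6 h 17 min; less 45 min break → 5 h 32 min
Thu: 06:36–14:22 = 7 h 46 min; less 45 min break → 7 h 1 min
Fri: 10:32–16:30 = 5 h 58 min; less 45 min break → 5 h 13 min
Sat: 05:50–16:14 = 10 h 24 min; less 45 min break → 9 h 39 min
Wed reg 5 h 32 min / OT 0 h 0 min; Thu reg 7 h 1 min / OT 0 h 0 min; Fri reg 5 h 13 min / OT 0 h 0 min; Sat reg 8 h 0 min / OT 1 h 39 min.
Totals: regular 25 h 46 min, overtime 1 h 39 min.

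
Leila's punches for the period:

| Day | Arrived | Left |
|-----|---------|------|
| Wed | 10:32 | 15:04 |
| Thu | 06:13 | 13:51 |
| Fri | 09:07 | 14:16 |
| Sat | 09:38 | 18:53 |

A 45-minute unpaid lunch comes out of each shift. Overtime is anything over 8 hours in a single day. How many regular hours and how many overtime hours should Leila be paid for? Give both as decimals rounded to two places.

Regular 23.07 hours, overtime 0.50 hours

Wed: 10:32–15:04 = 4 h 32 min; less 45 min break → 3 h 47 min
Thu: 06:13–13:51 = 7 h 38 min; less 45 min break → 6 h 53 min
Fri: 09:07–14:16 = 5 h 9 min; less 45 min break → 4 h 24 min
Sat: 09:38–18:53 = 9 h 15 min; less 45 min break → 8 h 30 min
Wed reg 3 h 47 min / OT 0 h 0 min; Thu reg 6 h 53 min / OT 0 h 0 min; Fri reg 4 h 24 min / OT 0 h 0 min; Sat reg 8 h 0 min / OT 0 h 30 min.
Totals: regular 23 h 4 min, overtime 0 h 30 min.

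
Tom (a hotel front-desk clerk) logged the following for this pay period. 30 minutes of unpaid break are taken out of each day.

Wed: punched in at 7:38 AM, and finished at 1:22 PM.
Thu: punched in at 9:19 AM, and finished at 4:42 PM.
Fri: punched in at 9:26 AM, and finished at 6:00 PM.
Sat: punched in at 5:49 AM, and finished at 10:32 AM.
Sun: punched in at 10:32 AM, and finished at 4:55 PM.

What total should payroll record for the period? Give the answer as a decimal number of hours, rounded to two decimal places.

Wed: 7:38 AM–1:22 PM = 5 h 44 min; less 30 min break → 5 h 14 min
Thu: 9:19 AM–4:42 PM = 7 h 23 min; less 30 min break → 6 h 53 min
Fri: 9:26 AM–6:00 PM = 8 h 34 min; less 30 min break → 8 h 4 min
Sat: 5:49 AM–10:32 AM = 4 h 43 min; less 30 min break → 4 h 13 min
Sun: 10:32 AM–4:55 PM = 6 h 23 min; less 30 min break → 5 h 53 min
Total: 5 h 14 min + 6 h 53 min + 8 h 4 min + 4 h 13 min + 5 h 53 min = 30 h 17 min.

30.28 hours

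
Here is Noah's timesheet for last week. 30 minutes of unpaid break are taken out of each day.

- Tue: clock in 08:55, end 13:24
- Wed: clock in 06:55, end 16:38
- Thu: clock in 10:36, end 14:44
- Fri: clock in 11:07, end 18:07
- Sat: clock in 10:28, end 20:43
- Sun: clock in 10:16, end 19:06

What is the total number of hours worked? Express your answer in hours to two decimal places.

41.42 hours

Tue: 08:55–13:24 = 4 h 29 min; less 30 min break → 3 h 59 min
Wed: 06:55–16:38 = 9 h 43 min; less 30 min break → 9 h 13 min
Thu: 10:36–14:44 = 4 h 8 min; less 30 min break → 3 h 38 min
Fri: 11:07–18:07 = 7 h 0 min; less 30 min break → 6 h 30 min
Sat: 10:28–20:43 = 10 h 15 min; less 30 min break → 9 h 45 min
Sun: 10:16–19:06 = 8 h 50 min; less 30 min break → 8 h 20 min
Total: 3 h 59 min + 9 h 13 min + 3 h 38 min + 6 h 30 min + 9 h 45 min + 8 h 20 min = 41 h 25 min.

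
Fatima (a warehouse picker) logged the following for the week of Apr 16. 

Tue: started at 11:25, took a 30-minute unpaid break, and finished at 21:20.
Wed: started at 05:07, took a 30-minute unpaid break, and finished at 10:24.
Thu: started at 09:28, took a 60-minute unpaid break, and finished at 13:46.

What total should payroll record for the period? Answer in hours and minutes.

17 h 30 min

Tue: 11:25–21:20 = 9 h 55 min; less 30 min break → 9 h 25 min
Wed: 05:07–10:24 = 5 h 17 min; less 30 min break → 4 h 47 min
Thu: 09:28–13:46 = 4 h 18 min; less 60 min break → 3 h 18 min
Total: 9 h 25 min + 4 h 47 min + 3 h 18 min = 17 h 30 min.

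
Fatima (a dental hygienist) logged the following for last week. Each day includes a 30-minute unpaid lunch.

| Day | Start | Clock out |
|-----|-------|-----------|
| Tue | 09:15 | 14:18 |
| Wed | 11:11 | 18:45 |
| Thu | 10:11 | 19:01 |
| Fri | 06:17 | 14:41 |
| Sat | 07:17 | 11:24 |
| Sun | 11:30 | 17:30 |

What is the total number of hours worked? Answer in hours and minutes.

36 h 58 min

Tue: 09:15–14:18 = 5 h 3 min; less 30 min break → 4 h 33 min
Wed: 11:11–18:45 = 7 h 34 min; less 30 min break → 7 h 4 min
Thu: 10:11–19:01 = 8 h 50 min; less 30 min break → 8 h 20 min
Fri: 06:17–14:41 = 8 h 24 min; less 30 min break → 7 h 54 min
Sat: 07:17–11:24 = 4 h 7 min; less 30 min break → 3 h 37 min
Sun: 11:30–17:30 = 6 h 0 min; less 30 min break → 5 h 30 min
Total: 4 h 33 min + 7 h 4 min + 8 h 20 min + 7 h 54 min + 3 h 37 min + 5 h 30 min = 36 h 58 min.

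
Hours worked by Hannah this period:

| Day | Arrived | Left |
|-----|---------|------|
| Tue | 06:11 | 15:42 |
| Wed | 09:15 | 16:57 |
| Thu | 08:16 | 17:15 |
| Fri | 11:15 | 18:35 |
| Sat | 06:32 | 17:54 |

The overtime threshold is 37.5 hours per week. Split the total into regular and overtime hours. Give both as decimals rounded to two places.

Tue: 06:11–15:42 = 9 h 31 min
Wed: 09:15–16:57 = 7 h 42 min
Thu: 08:16–17:15 = 8 h 59 min
Fri: 11:15–18:35 = 7 h 20 min
Sat: 06:32–17:54 = 11 h 22 min
Total worked: 44 h 54 min = 44.90 h.
Threshold 37.5 h → overtime 7 h 24 min, regular 37 h 30 min.

Regular 37.50 hours, overtime 7.40 hours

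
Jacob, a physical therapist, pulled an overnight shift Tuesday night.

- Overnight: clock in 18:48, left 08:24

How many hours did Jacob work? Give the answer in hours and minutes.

13 h 36 min

Overnight: 18:48 → midnight = 5 h 12 min; midnight → 08:24 = 8 h 24 min; span 13 h 36 min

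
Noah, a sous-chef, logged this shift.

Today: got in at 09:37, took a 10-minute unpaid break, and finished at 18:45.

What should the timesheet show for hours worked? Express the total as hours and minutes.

Today: 09:37–18:45 = 9 h 8 min; less 10 min break → 8 h 58 min

8 h 58 min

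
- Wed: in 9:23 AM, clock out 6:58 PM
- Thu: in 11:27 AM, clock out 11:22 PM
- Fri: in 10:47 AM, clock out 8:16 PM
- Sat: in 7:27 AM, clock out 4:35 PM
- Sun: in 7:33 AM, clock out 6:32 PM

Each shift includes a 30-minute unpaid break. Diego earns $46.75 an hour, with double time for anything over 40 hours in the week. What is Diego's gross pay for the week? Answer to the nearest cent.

Wed: 9:23 AM–6:58 PM = 9 h 35 min; less 30 min break → 9 h 5 min
Thu: 11:27 AM–11:22 PM = 11 h 55 min; less 30 min break → 11 h 25 min
Fri: 10:47 AM–8:16 PM = 9 h 29 min; less 30 min break → 8 h 59 min
Sat: 7:27 AM–4:35 PM = 9 h 8 min; less 30 min break → 8 h 38 min
Sun: 7:33 AM–6:32 PM = 10 h 59 min; less 30 min break → 10 h 29 min
Total worked: 48 h 36 min = 2916 min.
Regular 40 h 0 min = 2400 min at $46.75/h; overtime 8 h 36 min = 516 min at $93.50/h.
Pay = (2400 × $46.75 + 516 × $93.50) ÷ 60 = $2674.10.

$2674.10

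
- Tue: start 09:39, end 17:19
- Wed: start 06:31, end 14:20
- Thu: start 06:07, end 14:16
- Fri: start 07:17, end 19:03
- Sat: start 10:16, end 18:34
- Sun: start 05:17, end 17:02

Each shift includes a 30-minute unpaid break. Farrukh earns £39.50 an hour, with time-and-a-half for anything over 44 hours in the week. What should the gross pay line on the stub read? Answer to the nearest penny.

£2238.66

Tue: 09:39–17:19 = 7 h 40 min; less 30 min break → 7 h 10 min
Wed: 06:31–14:20 = 7 h 49 min; less 30 min break → 7 h 19 min
Thu: 06:07–14:16 = 8 h 9 min; less 30 min break → 7 h 39 min
Fri: 07:17–19:03 = 11 h 46 min; less 30 min break → 11 h 16 min
Sat: 10:16–18:34 = 8 h 18 min; less 30 min break → 7 h 48 min
Sun: 05:17–17:02 = 11 h 45 min; less 30 min break → 11 h 15 min
Total worked: 52 h 27 min = 3147 min.
Regular 44 h 0 min = 2640 min at £39.50/h; overtime 8 h 27 min = 507 min at £59.25/h.
Pay = (2640 × £39.50 + 507 × £59.25) ÷ 60 = £2238.66.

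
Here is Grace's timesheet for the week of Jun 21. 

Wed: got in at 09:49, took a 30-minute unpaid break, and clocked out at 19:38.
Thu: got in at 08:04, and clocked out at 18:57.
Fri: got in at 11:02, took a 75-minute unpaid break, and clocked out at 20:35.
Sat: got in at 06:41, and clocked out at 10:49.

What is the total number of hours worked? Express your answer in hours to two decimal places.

32.63 hours

Wed: 09:49–19:38 = 9 h 49 min; less 30 min break → 9 h 19 min
Thu: 08:04–18:57 = 10 h 53 min
Fri: 11:02–20:35 = 9 h 33 min; less 75 min break → 8 h 18 min
Sat: 06:41–10:49 = 4 h 8 min
Total: 9 h 19 min + 10 h 53 min + 8 h 18 min + 4 h 8 min = 32 h 38 min.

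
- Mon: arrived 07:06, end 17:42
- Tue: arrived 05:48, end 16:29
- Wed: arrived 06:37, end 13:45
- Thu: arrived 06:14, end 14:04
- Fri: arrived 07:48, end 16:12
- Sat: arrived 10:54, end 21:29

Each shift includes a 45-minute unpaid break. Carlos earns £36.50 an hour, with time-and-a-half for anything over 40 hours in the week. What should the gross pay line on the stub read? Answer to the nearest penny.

£2047.65

Mon: 07:06–17:42 = 10 h 36 min; less 45 min break → 9 h 51 min
Tue: 05:48–16:29 = 10 h 41 min; less 45 min break → 9 h 56 min
Wed: 06:37–13:45 = 7 h 8 min; less 45 min break → 6 h 23 min
Thu: 06:14–14:04 = 7 h 50 min; less 45 min break → 7 h 5 min
Fri: 07:48–16:12 = 8 h 24 min; less 45 min break → 7 h 39 min
Sat: 10:54–21:29 = 10 h 35 min; less 45 min break → 9 h 50 min
Total worked: 50 h 44 min = 3044 min.
Regular 40 h 0 min = 2400 min at £36.50/h; overtime 10 h 44 min = 644 min at £54.75/h.
Pay = (2400 × £36.50 + 644 × £54.75) ÷ 60 = £2047.65.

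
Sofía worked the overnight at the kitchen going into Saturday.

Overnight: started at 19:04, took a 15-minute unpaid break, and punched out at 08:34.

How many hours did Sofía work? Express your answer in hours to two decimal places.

Overnight: 19:04 → midnight = 4 h 56 min; midnight → 08:34 = 8 h 34 min; span 13 h 30 min; less 15 min break → 13 h 15 min

13.25 hours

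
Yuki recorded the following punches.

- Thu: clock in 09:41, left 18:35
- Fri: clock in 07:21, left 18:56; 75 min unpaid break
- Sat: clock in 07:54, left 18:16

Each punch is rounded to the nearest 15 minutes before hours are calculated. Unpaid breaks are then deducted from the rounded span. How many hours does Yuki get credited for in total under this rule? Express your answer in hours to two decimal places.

29.50 hours

Thu: in 09:41→09:45, out 18:35→18:30; 8 h 45 min
Fri: in 07:21→07:15, out 18:56→19:00; 11 h 45 min − 75 min = 10 h 30 min
Sat: in 07:54→08:00, out 18:16→18:15; 10 h 15 min
Total credited: 29 h 30 min.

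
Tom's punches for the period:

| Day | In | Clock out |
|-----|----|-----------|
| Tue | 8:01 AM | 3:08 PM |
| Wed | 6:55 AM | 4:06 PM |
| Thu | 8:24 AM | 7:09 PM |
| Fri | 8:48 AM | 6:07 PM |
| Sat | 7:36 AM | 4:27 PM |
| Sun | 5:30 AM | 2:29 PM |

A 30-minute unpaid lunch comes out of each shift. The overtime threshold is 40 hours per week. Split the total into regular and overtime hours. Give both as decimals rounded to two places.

Regular 40.00 hours, overtime 11.20 hours

Tue: 8:01 AM–3:08 PM = 7 h 7 min; less 30 min break → 6 h 37 min
Wed: 6:55 AM–4:06 PM = 9 h 11 min; less 30 min break → 8 h 41 min
Thu: 8:24 AM–7:09 PM = 10 h 45 min; less 30 min break → 10 h 15 min
Fri: 8:48 AM–6:07 PM = 9 h 19 min; less 30 min break → 8 h 49 min
Sat: 7:36 AM–4:27 PM = 8 h 51 min; less 30 min break → 8 h 21 min
Sun: 5:30 AM–2:29 PM = 8 h 59 min; less 30 min break → 8 h 29 min
Total worked: 51 h 12 min = 51.20 h.
Threshold 40 h → overtime 11 h 12 min, regular 40 h 0 min.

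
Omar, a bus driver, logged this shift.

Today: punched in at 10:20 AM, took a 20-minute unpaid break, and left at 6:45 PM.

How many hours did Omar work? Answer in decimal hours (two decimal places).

Today: 10:20 AM–6:45 PM = 8 h 25 min; less 20 min break → 8 h 5 min

8.08 hours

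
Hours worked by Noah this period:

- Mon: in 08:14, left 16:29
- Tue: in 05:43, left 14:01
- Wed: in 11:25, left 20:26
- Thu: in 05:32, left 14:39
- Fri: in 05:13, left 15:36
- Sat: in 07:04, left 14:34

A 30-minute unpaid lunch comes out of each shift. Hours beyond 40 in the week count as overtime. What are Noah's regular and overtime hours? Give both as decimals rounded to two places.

Regular 40.00 hours, overtime 9.57 hours

Mon: 08:14–16:29 = 8 h 15 min; less 30 min break → 7 h 45 min
Tue: 05:43–14:01 = 8 h 18 min; less 30 min break → 7 h 48 min
Wed: 11:25–20:26 = 9 h 1 min; less 30 min break → 8 h 31 min
Thu: 05:32–14:39 = 9 h 7 min; less 30 min break → 8 h 37 min
Fri: 05:13–15:36 = 10 h 23 min; less 30 min break → 9 h 53 min
Sat: 07:04–14:34 = 7 h 30 min; less 30 min break → 7 h 0 min
Total worked: 49 h 34 min = 49.57 h.
Threshold 40 h → overtime 9 h 34 min, regular 40 h 0 min.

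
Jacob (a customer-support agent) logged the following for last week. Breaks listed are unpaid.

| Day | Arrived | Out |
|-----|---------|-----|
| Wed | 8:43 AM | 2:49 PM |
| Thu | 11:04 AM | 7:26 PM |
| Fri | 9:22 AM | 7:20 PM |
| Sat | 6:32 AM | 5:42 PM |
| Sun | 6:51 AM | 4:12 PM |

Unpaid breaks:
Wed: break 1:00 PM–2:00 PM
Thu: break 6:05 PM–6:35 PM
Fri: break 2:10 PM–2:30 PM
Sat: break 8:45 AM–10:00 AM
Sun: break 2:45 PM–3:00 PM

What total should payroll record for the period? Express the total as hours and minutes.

Wed: 8:43 AM–2:49 PM = 6 h 6 min; less 60 min break → 5 h 6 min
Thu: 11:04 AM–7:26 PM = 8 h 22 min; less 30 min break → 7 h 52 min
Fri: 9:22 AM–7:20 PM = 9 h 58 min; less 20 min break → 9 h 38 min
Sat: 6:32 AM–5:42 PM = 11 h 10 min; less 75 min break → 9 h 55 min
Sun: 6:51 AM–4:12 PM = 9 h 21 min; less 15 min break → 9 h 6 min
Total: 5 h 6 min + 7 h 52 min + 9 h 38 min + 9 h 55 min + 9 h 6 min = 41 h 37 min.

41 h 37 min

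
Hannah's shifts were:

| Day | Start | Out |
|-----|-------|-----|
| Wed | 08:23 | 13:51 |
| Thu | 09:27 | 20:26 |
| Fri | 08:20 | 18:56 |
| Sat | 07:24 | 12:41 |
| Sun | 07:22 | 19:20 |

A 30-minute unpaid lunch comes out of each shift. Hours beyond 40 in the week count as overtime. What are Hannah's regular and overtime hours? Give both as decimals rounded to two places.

Wed: 08:23–13:51 = 5 h 28 min; less 30 min break → 4 h 58 min
Thu: 09:27–20:26 = 10 h 59 min; less 30 min break → 10 h 29 min
Fri: 08:20–18:56 = 10 h 36 min; less 30 min break → 10 h 6 min
Sat: 07:24–12:41 = 5 h 17 min; less 30 min break → 4 h 47 min
Sun: 07:22–19:20 = 11 h 58 min; less 30 min break → 11 h 28 min
Total worked: 41 h 48 min = 41.80 h.
Threshold 40 h → overtime 1 h 48 min, regular 40 h 0 min.

Regular 40.00 hours, overtime 1.80 hours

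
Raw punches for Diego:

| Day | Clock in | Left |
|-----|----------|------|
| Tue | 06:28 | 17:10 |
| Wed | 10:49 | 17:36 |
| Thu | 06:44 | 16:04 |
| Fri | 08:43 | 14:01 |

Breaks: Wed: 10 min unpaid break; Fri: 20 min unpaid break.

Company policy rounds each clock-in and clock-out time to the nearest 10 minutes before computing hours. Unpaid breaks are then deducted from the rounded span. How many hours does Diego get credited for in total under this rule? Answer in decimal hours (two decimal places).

31.67 hours

Tue: in 06:28→06:30, out 17:10→17:10; 10 h 40 min
Wed: in 10:49→10:50, out 17:36→17:40; 6 h 50 min − 10 min = 6 h 40 min
Thu: in 06:44→06:40, out 16:04→16:00; 9 h 20 min
Fri: in 08:43→08:40, out 14:01→14:00; 5 h 20 min − 20 min = 5 h 0 min
Total credited: 31 h 40 min.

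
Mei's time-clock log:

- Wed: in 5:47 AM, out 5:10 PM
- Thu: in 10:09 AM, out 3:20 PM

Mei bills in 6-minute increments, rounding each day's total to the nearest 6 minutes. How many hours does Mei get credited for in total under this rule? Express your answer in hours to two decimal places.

16.60 hours

Wed: 5:47 AM–5:10 PM = 11 h 23 min → rounds to 11 h 24 min
Thu: 10:09 AM–3:20 PM = 5 h 11 min → rounds to 5 h 12 min
Total credited: 16 h 36 min.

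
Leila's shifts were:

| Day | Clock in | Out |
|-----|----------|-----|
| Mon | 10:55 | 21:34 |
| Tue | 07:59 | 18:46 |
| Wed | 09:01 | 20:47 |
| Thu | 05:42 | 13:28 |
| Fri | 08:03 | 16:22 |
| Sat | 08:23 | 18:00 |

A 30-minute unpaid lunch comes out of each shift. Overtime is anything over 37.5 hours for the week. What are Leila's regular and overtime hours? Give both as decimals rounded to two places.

Mon: 10:55–21:34 = 10 h 39 min; less 30 min break → 10 h 9 min
Tue: 07:59–18:46 = 10 h 47 min; less 30 min break → 10 h 17 min
Wed: 09:01–20:47 = 11 h 46 min; less 30 min break → 11 h 16 min
Thu: 05:42–13:28 = 7 h 46 min; less 30 min break → 7 h 16 min
Fri: 08:03–16:22 = 8 h 19 min; less 30 min break → 7 h 49 min
Sat: 08:23–18:00 = 9 h 37 min; less 30 min break → 9 h 7 min
Total worked: 55 h 54 min = 55.90 h.
Threshold 37.5 h → overtime 18 h 24 min, regular 37 h 30 min.

Regular 37.50 hours, overtime 18.40 hours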